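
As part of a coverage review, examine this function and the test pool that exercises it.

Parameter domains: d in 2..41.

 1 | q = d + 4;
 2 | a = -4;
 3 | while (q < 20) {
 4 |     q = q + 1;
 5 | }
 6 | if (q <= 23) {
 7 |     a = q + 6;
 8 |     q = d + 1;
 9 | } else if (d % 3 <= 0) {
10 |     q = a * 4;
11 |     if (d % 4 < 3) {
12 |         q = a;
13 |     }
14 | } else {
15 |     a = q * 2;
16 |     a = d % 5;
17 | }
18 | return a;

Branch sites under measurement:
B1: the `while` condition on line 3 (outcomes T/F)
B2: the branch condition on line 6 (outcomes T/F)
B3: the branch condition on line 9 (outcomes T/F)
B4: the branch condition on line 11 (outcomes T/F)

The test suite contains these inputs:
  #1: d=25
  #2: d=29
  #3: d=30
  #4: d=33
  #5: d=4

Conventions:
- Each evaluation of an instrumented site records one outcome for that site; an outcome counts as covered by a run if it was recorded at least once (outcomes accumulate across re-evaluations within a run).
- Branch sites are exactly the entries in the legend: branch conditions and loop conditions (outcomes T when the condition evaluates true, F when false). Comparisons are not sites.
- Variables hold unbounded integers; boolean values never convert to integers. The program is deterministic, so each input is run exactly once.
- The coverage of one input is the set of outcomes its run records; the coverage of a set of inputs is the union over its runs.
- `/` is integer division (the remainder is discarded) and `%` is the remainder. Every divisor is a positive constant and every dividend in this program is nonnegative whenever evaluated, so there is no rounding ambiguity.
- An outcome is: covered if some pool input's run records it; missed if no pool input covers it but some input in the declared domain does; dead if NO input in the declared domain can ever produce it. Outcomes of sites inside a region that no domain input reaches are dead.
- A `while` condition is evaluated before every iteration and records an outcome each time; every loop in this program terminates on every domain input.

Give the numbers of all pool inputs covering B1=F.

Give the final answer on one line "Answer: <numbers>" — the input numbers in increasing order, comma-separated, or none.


input #1 (d=25): produces B1=F
input #2 (d=29): produces B1=F
input #3 (d=30): produces B1=F
input #4 (d=33): produces B1=F
input #5 (d=4): produces B1=F
Answer: 1, 2, 3, 4, 5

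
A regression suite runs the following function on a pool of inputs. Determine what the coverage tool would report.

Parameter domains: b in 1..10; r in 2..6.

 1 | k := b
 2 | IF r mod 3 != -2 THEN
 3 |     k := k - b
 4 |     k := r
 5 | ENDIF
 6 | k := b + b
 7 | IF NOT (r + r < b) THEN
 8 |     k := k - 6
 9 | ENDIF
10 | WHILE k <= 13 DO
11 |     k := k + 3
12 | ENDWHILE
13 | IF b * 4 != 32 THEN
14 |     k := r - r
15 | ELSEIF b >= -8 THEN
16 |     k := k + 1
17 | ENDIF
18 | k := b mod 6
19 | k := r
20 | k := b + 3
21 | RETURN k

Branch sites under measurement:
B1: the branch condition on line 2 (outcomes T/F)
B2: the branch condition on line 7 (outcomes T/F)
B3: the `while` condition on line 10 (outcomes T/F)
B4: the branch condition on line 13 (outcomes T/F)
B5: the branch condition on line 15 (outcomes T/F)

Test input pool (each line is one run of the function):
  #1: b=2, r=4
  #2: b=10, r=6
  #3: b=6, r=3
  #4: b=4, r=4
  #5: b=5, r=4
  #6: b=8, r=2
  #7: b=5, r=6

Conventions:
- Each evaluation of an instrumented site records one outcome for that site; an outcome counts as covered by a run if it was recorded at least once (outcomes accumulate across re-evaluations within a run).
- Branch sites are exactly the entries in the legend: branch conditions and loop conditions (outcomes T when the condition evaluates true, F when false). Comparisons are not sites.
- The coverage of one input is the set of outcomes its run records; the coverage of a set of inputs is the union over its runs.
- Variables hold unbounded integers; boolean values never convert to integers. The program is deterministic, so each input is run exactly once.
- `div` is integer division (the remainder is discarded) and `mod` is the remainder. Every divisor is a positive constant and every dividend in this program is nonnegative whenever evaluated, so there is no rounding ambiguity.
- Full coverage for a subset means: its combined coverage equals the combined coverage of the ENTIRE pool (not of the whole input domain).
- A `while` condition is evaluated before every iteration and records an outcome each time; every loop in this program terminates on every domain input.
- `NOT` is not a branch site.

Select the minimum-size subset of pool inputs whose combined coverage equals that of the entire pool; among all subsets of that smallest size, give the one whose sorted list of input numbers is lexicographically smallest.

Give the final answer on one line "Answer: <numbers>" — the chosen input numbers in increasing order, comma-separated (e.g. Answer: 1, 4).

input #1 (b=2, r=4): covers B1=T, B2=T, B3=T, B3=F, B4=T
input #2 (b=10, r=6): covers B1=T, B2=T, B3=F, B4=T
input #3 (b=6, r=3): covers B1=T, B2=T, B3=T, B3=F, B4=T
input #4 (b=4, r=4): covers B1=T, B2=T, B3=T, B3=F, B4=T
input #5 (b=5, r=4): covers B1=T, B2=T, B3=T, B3=F, B4=T
input #6 (b=8, r=2): covers B1=T, B2=F, B3=F, B4=F, B5=T
input #7 (b=5, r=6): covers B1=T, B2=T, B3=T, B3=F, B4=T
the full pool covers 8 outcomes: B1=T, B2=T, B2=F, B3=T, B3=F, B4=T, B4=F, B5=T
every size-1 subset falls short of the 8 outcomes (best: 5/8)
size 2: inputs {1, 6} cover all 8 outcomes, and no lexicographically smaller subset of this size does

Answer: 1, 6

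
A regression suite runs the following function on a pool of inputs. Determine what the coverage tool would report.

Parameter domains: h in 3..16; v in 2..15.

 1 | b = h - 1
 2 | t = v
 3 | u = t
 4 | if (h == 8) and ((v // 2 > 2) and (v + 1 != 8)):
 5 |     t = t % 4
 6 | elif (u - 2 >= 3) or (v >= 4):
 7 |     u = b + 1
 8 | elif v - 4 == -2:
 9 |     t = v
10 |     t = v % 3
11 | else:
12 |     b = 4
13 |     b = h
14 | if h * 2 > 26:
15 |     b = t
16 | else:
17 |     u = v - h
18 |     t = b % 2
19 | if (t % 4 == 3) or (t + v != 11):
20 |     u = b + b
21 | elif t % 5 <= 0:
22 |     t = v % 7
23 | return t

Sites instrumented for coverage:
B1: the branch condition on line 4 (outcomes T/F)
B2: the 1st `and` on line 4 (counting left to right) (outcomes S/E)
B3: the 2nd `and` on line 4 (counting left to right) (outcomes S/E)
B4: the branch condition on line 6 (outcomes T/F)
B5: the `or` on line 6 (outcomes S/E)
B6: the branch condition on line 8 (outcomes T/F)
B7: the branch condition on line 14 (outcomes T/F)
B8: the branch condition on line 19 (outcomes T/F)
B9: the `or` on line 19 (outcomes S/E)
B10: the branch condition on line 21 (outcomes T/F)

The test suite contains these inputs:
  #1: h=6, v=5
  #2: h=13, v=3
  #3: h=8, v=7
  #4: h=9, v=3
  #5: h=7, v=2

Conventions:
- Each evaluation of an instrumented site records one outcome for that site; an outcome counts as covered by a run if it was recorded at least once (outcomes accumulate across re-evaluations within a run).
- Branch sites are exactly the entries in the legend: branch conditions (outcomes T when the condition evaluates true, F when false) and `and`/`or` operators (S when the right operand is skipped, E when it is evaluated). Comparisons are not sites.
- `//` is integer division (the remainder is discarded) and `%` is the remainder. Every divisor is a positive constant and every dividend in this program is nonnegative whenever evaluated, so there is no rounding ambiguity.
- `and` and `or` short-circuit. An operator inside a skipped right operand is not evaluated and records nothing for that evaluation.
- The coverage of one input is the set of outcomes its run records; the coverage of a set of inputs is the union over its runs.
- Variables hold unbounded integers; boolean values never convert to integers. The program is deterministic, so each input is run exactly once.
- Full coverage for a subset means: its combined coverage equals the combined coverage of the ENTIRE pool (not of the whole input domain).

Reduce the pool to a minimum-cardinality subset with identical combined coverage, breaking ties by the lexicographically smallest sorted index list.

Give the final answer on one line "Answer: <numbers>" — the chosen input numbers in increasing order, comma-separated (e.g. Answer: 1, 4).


input #1 (h=6, v=5): events B2->S, B1->F, B5->S, B4->T, B7->F, B9->E, B8->T; covers B1=F, B2=S, B4=T, B5=S, B7=F, B8=T, B9=E
input #2 (h=13, v=3): events B2->S, B1->F, B5->E, B4->F, B6->F, B7->F, B9->E, B8->T; covers B1=F, B2=S, B4=F, B5=E, B6=F, B7=F, B8=T, B9=E
input #3 (h=8, v=7): events B2->E, B3->E, B1->F, B5->S, B4->T, B7->F, B9->E, B8->T; covers B1=F, B2=E, B3=E, B4=T, B5=S, B7=F, B8=T, B9=E
input #4 (h=9, v=3): events B2->S, B1->F, B5->E, B4->F, B6->F, B7->F, B9->E, B8->T; covers B1=F, B2=S, B4=F, B5=E, B6=F, B7=F, B8=T, B9=E
input #5 (h=7, v=2): events B2->S, B1->F, B5->E, B4->F, B6->T, B7->F, B9->E, B8->T; covers B1=F, B2=S, B4=F, B5=E, B6=T, B7=F, B8=T, B9=E
union over all inputs: B1=F, B2=S, B2=E, B3=E, B4=T, B4=F, B5=S, B5=E, B6=T, B6=F, B7=F, B8=T, B9=E (13 outcomes)
size 1 is not enough: best union over all size-1 subsets is 8/13
size 2 is not enough: best union over all size-2 subsets is 12/13
at size 3, {2, 3, 5} reaches all 13 outcomes; every lexicographically earlier size-3 subset fails
Answer: 2, 3, 5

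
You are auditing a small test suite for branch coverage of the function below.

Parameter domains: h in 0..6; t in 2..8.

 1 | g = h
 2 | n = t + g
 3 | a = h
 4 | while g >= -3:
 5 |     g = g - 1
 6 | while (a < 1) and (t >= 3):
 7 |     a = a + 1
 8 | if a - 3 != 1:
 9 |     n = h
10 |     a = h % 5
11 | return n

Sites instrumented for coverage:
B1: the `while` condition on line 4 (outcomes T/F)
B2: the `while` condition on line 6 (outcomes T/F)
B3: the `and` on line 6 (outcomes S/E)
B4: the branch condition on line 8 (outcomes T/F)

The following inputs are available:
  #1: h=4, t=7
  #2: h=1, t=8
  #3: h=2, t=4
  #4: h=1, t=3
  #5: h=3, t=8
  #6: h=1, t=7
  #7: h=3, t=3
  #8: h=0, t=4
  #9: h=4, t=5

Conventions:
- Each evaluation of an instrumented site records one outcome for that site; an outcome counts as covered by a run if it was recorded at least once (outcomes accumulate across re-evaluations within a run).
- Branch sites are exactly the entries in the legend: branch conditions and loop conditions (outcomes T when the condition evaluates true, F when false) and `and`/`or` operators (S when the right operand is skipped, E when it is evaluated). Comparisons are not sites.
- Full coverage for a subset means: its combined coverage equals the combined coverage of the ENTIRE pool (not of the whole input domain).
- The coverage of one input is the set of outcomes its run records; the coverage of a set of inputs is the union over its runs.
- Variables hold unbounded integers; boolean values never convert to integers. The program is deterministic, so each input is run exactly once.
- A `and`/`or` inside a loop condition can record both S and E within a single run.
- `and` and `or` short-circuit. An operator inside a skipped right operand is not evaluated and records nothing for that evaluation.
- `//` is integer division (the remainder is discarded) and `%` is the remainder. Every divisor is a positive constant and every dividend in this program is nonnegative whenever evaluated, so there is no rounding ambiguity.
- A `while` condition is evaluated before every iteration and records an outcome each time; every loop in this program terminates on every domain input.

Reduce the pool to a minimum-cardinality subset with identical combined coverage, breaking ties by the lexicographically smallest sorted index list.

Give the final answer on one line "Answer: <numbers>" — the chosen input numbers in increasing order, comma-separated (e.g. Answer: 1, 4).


test 1 (h=4, t=7) hits B1=T, B1=F, B2=F, B3=S, B4=F
test 2 (h=1, t=8) hits B1=T, B1=F, B2=F, B3=S, B4=T
test 3 (h=2, t=4) hits B1=T, B1=F, B2=F, B3=S, B4=T
test 4 (h=1, t=3) hits B1=T, B1=F, B2=F, B3=S, B4=T
test 5 (h=3, t=8) hits B1=T, B1=F, B2=F, B3=S, B4=T
test 6 (h=1, t=7) hits B1=T, B1=F, B2=F, B3=S, B4=T
test 7 (h=3, t=3) hits B1=T, B1=F, B2=F, B3=S, B4=T
test 8 (h=0, t=4) hits B1=T, B1=F, B2=T, B2=F, B3=S, B3=E, B4=T
test 9 (h=4, t=5) hits B1=T, B1=F, B2=F, B3=S, B4=F
together the pool reaches 8 outcomes: B1=T, B1=F, B2=T, B2=F, B3=S, B3=E, B4=T, B4=F
no size-1 subset reaches all 8 outcomes (best union: 7/8)
size 2: inputs {1, 8} cover all 8 outcomes, and no lexicographically smaller subset of this size does
Answer: 1, 8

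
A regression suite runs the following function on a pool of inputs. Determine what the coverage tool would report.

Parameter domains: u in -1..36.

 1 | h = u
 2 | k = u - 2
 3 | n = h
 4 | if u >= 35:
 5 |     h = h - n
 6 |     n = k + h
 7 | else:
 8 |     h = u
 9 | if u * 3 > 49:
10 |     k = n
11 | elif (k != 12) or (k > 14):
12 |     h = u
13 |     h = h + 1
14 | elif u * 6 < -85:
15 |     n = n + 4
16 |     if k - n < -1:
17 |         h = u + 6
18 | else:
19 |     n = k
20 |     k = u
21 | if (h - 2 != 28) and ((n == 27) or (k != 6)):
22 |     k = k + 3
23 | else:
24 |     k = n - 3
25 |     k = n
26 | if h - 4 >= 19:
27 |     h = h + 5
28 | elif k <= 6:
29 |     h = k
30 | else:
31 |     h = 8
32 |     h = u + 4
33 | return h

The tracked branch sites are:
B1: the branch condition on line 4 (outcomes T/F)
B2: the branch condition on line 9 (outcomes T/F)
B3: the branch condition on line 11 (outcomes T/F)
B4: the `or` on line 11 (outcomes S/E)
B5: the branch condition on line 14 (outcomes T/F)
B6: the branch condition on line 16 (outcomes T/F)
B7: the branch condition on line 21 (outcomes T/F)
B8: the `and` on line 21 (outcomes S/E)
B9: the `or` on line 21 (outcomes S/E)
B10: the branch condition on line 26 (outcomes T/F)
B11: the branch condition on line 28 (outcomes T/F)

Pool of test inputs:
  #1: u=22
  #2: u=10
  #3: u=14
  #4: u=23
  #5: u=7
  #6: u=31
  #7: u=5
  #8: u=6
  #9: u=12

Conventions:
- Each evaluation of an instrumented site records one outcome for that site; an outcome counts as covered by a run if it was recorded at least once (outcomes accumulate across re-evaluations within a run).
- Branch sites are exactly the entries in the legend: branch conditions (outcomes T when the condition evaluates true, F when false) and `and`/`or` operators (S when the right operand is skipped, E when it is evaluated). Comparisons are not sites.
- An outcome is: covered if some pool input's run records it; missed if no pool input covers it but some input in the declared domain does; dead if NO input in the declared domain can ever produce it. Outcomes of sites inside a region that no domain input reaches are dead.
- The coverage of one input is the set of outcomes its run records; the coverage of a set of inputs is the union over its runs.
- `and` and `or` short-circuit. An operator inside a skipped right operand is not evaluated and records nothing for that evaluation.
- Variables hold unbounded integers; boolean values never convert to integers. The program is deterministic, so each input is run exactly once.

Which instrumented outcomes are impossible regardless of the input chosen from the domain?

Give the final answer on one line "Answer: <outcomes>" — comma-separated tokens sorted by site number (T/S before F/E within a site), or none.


sweeping the full domain (38 inputs) for each outcome:
  B5=T: unreachable across the whole domain -> dead
  B6=T: unreachable across the whole domain -> dead
  B6=F: unreachable across the whole domain -> dead
  reachable outcomes have witnesses, e.g. B1=T (e.g. u=35), B1=F (e.g. u=-1), B2=T (e.g. u=17), B2=F (e.g. u=-1)
Answer: B5=T, B6=T, B6=F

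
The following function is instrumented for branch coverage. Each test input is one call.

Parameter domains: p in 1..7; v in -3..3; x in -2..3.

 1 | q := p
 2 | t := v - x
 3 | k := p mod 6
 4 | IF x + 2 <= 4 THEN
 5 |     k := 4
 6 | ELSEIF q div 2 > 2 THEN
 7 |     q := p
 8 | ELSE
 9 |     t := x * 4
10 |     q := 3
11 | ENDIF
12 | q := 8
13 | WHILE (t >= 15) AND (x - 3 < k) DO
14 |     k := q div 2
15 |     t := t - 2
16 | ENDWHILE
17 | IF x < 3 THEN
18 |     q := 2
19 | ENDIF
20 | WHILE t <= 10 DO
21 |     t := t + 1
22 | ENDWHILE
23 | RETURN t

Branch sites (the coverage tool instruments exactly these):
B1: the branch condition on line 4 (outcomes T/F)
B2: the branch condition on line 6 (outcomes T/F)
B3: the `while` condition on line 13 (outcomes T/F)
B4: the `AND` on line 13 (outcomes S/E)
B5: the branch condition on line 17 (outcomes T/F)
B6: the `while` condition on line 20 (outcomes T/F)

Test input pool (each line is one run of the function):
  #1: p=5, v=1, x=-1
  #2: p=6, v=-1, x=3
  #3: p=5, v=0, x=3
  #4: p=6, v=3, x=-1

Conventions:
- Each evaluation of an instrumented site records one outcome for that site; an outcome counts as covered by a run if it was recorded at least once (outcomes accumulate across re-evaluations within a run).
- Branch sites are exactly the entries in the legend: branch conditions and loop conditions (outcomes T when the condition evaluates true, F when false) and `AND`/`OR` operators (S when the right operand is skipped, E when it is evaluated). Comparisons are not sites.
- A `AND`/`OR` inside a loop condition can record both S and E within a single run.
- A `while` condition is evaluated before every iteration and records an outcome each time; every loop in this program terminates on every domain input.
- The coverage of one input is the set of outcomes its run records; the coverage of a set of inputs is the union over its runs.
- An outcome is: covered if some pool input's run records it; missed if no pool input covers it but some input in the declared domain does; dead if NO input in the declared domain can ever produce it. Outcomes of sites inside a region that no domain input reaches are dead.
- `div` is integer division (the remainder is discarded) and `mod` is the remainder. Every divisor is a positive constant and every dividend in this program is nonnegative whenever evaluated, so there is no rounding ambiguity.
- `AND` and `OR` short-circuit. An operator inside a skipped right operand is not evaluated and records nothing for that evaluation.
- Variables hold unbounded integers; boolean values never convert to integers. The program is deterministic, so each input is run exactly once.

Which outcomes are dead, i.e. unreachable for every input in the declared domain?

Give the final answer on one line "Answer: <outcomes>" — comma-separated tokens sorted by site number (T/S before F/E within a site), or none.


exhaustive pass over the 294-input domain:
  B3=T: zero occurrences over every domain input -> dead
  B4=E: zero occurrences over every domain input -> dead
  reachable outcomes have witnesses, e.g. B1=T (e.g. p=1, v=-3, x=-2), B1=F (e.g. p=1, v=-3, x=3), B2=T (e.g. p=6, v=-3, x=3), B2=F (e.g. p=1, v=-3, x=3)
Answer: B3=T, B4=E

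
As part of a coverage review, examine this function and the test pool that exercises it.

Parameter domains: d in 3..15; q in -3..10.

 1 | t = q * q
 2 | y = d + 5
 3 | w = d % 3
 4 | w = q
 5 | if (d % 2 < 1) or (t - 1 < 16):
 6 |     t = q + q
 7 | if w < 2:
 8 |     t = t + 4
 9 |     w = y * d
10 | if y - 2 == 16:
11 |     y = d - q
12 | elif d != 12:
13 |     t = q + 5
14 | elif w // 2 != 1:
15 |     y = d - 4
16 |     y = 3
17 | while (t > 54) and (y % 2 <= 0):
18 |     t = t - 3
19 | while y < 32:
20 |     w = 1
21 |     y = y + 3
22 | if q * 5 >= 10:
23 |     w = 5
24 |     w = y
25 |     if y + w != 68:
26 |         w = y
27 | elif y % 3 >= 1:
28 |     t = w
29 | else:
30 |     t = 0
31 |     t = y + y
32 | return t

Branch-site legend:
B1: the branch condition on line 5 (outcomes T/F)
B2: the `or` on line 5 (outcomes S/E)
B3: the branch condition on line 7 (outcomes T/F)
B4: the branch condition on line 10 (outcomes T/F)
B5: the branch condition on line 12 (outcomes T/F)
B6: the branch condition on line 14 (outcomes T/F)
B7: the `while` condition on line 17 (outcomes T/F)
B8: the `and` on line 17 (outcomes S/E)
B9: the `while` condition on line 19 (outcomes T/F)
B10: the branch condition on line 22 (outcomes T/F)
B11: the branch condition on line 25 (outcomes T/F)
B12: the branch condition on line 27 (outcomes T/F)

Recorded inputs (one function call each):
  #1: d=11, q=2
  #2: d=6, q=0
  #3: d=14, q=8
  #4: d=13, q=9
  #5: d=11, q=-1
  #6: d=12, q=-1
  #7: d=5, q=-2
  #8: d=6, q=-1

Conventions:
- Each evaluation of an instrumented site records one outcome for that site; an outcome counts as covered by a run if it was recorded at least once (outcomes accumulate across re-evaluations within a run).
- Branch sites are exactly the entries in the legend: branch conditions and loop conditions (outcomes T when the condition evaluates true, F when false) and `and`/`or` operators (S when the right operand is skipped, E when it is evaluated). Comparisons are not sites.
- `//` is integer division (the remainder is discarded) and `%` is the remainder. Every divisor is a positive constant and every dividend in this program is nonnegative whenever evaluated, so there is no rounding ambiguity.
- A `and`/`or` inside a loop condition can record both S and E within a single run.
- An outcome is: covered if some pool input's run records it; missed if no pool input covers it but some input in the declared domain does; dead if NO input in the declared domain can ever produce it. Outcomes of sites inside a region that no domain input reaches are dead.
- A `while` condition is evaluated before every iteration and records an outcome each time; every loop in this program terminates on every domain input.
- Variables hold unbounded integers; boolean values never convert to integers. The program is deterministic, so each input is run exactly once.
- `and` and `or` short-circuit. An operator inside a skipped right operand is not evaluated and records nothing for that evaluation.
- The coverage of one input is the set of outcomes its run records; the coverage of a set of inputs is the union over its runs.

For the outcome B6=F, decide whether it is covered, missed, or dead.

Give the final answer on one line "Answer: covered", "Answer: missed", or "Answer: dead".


no pool input records B6=F
but domain input (d=12, q=2) does record it -> reachable, so missed
Answer: missed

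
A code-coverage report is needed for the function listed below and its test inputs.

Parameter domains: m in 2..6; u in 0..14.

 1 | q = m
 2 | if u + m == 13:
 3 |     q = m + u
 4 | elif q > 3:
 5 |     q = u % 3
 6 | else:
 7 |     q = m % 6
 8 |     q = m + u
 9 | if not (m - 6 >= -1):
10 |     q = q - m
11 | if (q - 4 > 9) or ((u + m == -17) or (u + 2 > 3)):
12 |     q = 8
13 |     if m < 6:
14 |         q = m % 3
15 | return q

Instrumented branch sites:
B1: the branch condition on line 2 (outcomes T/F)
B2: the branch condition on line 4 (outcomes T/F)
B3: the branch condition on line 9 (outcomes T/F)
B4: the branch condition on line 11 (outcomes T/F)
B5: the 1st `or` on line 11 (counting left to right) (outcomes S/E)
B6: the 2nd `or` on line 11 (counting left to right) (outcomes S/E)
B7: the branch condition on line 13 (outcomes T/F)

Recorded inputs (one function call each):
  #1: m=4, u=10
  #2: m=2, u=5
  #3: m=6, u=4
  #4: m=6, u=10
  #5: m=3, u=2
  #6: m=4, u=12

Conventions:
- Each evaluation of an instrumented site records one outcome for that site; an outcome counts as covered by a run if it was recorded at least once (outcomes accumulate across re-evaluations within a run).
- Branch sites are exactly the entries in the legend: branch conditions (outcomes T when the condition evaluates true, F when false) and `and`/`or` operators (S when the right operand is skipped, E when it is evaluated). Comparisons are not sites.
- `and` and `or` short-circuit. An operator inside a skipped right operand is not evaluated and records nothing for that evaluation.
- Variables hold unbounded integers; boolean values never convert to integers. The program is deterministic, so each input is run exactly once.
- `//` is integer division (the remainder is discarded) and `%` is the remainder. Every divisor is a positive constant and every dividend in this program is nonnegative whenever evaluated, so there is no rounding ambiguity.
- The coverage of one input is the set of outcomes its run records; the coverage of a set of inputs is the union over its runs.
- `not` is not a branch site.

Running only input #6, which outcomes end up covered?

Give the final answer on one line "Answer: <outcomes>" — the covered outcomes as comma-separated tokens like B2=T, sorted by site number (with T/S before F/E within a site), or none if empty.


Simulating input #6 (m=4, u=12) step by step:
  B1->F, B2->T, B3->T, B5->E, B6->E, B4->T, B7->T
as a set, this run covers: B1=F, B2=T, B3=T, B4=T, B5=E, B6=E, B7=T
Answer: B1=F, B2=T, B3=T, B4=T, B5=E, B6=E, B7=T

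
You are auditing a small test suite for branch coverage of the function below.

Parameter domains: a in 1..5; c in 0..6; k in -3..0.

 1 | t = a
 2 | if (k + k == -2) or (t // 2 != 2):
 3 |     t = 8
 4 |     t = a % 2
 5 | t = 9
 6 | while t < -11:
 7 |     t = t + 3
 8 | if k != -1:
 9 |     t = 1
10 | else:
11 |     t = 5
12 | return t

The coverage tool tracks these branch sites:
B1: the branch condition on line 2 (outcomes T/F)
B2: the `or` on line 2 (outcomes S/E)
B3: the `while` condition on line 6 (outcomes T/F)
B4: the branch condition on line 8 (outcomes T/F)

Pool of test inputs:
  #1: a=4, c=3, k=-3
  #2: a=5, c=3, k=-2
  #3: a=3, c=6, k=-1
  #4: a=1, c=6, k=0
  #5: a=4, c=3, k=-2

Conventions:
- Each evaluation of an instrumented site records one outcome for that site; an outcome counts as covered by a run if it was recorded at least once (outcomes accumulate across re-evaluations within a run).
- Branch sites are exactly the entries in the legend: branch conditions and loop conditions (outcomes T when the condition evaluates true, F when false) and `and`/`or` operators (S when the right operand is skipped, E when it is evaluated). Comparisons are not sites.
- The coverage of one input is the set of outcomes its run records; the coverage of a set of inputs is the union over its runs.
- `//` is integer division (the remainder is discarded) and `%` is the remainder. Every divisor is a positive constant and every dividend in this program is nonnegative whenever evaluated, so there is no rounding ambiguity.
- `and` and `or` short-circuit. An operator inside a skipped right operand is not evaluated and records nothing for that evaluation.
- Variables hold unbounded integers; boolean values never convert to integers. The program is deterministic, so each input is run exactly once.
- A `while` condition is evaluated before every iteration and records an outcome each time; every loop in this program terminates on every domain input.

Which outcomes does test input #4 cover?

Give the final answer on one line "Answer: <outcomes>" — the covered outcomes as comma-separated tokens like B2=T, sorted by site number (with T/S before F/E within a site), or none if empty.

Simulating input #4 (a=1, c=6, k=0) step by step:
  B2->E, B1->T, B3->F, B4->T
as a set, this run covers: B1=T, B2=E, B3=F, B4=T

Answer: B1=T, B2=E, B3=F, B4=T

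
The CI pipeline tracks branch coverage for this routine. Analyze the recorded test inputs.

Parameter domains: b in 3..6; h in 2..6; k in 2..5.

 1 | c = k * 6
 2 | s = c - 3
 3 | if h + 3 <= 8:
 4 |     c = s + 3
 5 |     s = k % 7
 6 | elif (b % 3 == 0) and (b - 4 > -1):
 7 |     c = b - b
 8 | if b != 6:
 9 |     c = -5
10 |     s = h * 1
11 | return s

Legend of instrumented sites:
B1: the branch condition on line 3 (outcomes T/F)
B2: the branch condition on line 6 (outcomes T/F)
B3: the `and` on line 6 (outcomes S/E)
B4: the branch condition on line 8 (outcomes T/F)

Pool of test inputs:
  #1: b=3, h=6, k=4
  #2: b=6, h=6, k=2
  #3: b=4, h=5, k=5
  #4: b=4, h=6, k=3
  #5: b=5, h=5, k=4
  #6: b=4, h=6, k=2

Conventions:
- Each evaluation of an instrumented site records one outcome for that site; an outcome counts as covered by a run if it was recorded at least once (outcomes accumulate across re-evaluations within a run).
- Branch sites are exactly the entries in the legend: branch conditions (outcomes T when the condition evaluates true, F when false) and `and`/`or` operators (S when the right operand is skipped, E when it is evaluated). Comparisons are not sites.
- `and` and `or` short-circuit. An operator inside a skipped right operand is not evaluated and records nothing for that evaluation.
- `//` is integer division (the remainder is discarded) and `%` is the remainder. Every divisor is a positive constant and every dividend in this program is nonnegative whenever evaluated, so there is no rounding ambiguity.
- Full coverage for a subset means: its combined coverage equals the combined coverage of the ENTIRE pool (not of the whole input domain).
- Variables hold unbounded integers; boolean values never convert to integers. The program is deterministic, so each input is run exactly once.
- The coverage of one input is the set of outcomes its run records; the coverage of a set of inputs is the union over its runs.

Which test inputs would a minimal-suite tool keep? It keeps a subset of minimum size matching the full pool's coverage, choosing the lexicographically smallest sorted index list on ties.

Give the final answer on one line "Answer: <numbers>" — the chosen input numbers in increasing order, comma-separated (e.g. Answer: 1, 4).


input #1 (b=3, h=6, k=4): covers B1=F, B2=F, B3=E, B4=T
input #2 (b=6, h=6, k=2): covers B1=F, B2=T, B3=E, B4=F
input #3 (b=4, h=5, k=5): covers B1=T, B4=T
input #4 (b=4, h=6, k=3): covers B1=F, B2=F, B3=S, B4=T
input #5 (b=5, h=5, k=4): covers B1=T, B4=T
input #6 (b=4, h=6, k=2): covers B1=F, B2=F, B3=S, B4=T
pool-wide coverage (8 outcomes): B1=T, B1=F, B2=T, B2=F, B3=S, B3=E, B4=T, B4=F
every size-1 subset falls short of the 8 outcomes (best: 4/8)
every size-2 subset falls short of the 8 outcomes (best: 7/8)
the canonical winner is {2, 3, 4}: size 3, full 8-outcome coverage, earliest index list among size-3 covers
Answer: 2, 3, 4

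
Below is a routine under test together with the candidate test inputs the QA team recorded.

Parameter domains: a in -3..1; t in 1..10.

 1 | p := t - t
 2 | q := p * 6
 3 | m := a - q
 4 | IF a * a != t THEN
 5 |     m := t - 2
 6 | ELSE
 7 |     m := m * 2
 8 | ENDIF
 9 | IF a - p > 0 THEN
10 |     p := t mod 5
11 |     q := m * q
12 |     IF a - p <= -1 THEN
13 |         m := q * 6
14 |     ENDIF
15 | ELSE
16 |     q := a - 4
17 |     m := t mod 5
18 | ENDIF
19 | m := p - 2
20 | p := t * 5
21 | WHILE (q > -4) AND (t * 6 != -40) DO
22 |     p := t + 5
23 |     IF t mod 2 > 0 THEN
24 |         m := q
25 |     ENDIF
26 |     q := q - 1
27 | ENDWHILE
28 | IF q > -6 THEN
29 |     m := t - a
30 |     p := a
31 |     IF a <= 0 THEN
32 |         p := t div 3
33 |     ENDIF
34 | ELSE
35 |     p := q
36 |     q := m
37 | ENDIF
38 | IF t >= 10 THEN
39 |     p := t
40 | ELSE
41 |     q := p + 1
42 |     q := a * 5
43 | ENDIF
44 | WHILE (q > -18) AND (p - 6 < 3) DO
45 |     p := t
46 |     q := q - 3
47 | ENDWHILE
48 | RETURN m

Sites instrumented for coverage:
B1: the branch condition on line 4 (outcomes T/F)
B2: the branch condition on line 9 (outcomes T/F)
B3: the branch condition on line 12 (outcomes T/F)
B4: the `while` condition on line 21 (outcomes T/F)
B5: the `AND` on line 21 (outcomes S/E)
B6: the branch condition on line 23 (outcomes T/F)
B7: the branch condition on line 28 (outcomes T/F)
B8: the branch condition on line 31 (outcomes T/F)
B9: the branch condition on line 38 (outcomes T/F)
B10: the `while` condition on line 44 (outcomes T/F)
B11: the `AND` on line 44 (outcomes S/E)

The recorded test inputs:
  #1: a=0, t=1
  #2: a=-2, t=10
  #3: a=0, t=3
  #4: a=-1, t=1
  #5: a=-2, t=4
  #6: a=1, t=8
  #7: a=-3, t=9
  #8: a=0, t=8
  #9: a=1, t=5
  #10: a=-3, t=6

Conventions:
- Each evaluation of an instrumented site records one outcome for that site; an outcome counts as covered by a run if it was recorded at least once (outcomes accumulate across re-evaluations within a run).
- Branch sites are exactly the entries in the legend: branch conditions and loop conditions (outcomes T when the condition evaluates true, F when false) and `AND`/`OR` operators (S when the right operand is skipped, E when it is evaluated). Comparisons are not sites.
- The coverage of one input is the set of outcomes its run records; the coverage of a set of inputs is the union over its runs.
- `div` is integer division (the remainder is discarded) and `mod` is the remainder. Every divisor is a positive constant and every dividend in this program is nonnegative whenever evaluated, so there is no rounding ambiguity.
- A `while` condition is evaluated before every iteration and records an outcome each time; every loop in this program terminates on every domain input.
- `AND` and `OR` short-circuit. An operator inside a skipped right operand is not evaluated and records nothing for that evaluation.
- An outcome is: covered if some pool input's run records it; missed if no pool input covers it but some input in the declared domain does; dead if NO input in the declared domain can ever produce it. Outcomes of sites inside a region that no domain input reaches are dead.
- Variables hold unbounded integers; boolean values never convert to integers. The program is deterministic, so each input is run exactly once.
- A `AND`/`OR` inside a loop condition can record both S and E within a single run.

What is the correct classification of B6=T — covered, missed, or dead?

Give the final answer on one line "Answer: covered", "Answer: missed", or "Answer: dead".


B6=T is recorded by pool input(s) 9 -> covered
Answer: covered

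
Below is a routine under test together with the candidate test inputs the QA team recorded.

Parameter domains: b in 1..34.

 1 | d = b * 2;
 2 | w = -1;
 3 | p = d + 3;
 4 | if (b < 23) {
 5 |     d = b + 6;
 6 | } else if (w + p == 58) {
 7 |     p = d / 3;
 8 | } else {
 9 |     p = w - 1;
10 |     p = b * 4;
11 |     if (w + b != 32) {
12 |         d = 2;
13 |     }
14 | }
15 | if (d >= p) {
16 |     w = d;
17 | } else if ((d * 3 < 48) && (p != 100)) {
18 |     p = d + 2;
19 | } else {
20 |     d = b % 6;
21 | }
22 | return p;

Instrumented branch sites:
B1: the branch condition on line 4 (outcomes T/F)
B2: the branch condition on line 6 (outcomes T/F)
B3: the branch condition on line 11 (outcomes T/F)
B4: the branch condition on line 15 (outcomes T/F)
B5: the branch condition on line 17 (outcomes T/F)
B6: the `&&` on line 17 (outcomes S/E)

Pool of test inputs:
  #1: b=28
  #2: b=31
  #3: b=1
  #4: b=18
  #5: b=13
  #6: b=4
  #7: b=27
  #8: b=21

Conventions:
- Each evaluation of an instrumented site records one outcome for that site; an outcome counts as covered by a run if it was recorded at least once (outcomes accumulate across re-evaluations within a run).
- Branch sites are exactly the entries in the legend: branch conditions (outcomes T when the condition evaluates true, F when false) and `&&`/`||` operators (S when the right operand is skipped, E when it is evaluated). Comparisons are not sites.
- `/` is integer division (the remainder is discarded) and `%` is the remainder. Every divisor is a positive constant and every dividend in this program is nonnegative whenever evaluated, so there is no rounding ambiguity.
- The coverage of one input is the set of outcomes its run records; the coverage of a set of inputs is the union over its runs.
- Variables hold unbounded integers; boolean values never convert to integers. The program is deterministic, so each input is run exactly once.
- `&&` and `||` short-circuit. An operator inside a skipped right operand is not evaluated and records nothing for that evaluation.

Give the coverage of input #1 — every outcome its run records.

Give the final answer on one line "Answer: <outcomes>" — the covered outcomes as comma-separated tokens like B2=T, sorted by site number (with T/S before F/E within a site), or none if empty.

Tracing the run of input #1 (b=28):
  B1->F, B2->T, B4->T
distinct outcomes covered: B1=F, B2=T, B4=T

Answer: B1=F, B2=T, B4=T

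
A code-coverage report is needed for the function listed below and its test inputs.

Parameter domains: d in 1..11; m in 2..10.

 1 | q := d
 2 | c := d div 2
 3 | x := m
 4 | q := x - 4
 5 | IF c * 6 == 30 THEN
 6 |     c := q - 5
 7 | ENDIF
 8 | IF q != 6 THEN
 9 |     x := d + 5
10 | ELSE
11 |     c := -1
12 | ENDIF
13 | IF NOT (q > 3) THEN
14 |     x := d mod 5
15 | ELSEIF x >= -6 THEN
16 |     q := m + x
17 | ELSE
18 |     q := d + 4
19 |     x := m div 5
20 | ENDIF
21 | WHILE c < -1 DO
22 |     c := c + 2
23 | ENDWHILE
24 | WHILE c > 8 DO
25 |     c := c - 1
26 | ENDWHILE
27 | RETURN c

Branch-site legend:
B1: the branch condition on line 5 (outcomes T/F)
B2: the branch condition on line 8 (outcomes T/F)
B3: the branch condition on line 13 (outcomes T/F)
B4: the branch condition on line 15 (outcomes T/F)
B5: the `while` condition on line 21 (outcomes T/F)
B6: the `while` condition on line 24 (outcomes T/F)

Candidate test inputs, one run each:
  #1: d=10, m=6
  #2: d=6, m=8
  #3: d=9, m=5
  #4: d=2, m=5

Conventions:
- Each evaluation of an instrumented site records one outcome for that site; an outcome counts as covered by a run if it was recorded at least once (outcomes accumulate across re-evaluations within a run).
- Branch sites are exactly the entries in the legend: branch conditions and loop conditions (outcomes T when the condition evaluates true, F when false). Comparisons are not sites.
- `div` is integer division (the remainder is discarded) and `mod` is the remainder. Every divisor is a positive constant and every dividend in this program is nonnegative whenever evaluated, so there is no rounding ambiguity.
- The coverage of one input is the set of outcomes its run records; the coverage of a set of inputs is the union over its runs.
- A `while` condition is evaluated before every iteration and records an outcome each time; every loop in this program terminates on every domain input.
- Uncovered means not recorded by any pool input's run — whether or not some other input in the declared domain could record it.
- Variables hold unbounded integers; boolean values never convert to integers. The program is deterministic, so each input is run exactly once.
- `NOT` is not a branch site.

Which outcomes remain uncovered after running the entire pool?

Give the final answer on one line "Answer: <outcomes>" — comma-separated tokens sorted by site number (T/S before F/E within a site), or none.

#1 (d=10, m=6) -> B1->T, B2->T, B3->T, B5->T, B5->F, B6->F; covered: B1=T, B2=T, B3=T, B5=T, B5=F, B6=F
#2 (d=6, m=8) -> B1->F, B2->T, B3->F, B4->T, B5->F, B6->F; covered: B1=F, B2=T, B3=F, B4=T, B5=F, B6=F
#3 (d=9, m=5) -> B1->F, B2->T, B3->T, B5->F, B6->F; covered: B1=F, B2=T, B3=T, B5=F, B6=F
#4 (d=2, m=5) -> B1->F, B2->T, B3->T, B5->F, B6->F; covered: B1=F, B2=T, B3=T, B5=F, B6=F
union over the pool: B1=T, B1=F, B2=T, B3=T, B3=F, B4=T, B5=T, B5=F, B6=F
uncovered (3 of 12): B2=F, B4=F, B6=T

Answer: B2=F, B4=F, B6=T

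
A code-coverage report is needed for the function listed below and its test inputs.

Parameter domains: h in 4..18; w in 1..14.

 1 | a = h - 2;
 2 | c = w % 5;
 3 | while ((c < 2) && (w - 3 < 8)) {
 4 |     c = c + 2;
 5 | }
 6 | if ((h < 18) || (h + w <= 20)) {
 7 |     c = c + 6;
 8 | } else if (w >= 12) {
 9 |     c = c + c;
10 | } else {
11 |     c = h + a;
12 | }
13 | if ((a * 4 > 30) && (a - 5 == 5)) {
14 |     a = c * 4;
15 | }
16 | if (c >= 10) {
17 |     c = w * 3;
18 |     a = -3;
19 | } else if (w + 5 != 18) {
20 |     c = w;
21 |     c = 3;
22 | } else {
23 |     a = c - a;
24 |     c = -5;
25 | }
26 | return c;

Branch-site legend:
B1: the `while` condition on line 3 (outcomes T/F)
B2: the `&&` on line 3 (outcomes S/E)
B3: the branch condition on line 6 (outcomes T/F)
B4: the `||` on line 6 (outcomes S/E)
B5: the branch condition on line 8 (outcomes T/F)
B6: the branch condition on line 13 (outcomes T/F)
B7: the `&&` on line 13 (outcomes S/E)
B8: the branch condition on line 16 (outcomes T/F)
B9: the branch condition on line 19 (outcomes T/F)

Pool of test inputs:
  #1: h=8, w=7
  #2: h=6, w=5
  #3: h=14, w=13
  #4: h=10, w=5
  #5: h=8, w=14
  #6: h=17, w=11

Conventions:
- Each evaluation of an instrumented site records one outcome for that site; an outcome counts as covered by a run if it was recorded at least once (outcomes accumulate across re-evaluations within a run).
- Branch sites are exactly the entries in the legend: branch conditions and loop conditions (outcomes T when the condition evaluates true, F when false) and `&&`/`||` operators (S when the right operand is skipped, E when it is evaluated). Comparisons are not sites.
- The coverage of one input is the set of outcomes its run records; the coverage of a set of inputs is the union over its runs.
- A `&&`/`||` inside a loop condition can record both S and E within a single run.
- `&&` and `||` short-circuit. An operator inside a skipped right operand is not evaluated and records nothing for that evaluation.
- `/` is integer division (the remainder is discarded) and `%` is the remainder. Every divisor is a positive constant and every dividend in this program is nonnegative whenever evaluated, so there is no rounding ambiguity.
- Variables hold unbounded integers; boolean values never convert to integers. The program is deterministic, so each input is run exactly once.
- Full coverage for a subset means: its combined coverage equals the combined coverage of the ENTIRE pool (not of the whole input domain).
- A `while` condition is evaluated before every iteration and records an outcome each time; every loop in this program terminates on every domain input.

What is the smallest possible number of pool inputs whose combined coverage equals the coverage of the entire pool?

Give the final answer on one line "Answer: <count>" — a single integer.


test 1 (h=8, w=7) hits B1=F, B2=S, B3=T, B4=S, B6=F, B7=S, B8=F, B9=T
test 2 (h=6, w=5) hits B1=T, B1=F, B2=S, B2=E, B3=T, B4=S, B6=F, B7=S, B8=F, B9=T
test 3 (h=14, w=13) hits B1=F, B2=S, B3=T, B4=S, B6=F, B7=E, B8=F, B9=F
test 4 (h=10, w=5) hits B1=T, B1=F, B2=S, B2=E, B3=T, B4=S, B6=F, B7=E, B8=F, B9=T
test 5 (h=8, w=14) hits B1=F, B2=S, B3=T, B4=S, B6=F, B7=S, B8=T
test 6 (h=17, w=11) hits B1=F, B2=E, B3=T, B4=S, B6=F, B7=E, B8=F, B9=T
together the pool reaches 13 outcomes: B1=T, B1=F, B2=S, B2=E, B3=T, B4=S, B6=F, B7=S, B7=E, B8=T, B8=F, B9=T, B9=F
checked all size-1 subsets: none covers 13 outcomes (max 10/13)
checked all size-2 subsets: none covers 13 outcomes (max 12/13)
size 3: inputs {2, 3, 5} cover all 13 outcomes, and no lexicographically smaller subset of this size does
Answer: 3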